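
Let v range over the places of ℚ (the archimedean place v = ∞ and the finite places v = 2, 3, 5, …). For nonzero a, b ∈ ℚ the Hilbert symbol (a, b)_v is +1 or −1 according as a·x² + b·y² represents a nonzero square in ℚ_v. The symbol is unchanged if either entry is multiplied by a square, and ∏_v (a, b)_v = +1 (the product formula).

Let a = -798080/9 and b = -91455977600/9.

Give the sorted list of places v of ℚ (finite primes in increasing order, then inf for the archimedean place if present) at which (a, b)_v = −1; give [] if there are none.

Mod squares: a ≡ -12470, b ≡ -30914. Check v ∈ {∞, 2, 3, 5, 13, 29, 41, 43}.
v=13: a=13^0·(≡9), b=13^1·(≡9) mod 13; (9|13)=+1, (9|13)=+1; (−1)^{0·1·6}·(+1)^1·(+1)^0 = +1.
v=∞: -12470 < 0 and -30914 < 0  ⇒  (a,b)_∞ = -1.
v=29: a=29^1·(≡13), b=29^1·(≡5) mod 29; (13|29)=+1, (5|29)=+1; (−1)^{1·1·14}·(+1)^1·(+1)^1 = +1.
v=2: v_2(a)=7, v_2(b)=7; units ≡ 5, 7 (mod 8); ε·ε+αω+βω = 0·1+7·0+7·1 ≡ 1  ⇒  (a,b)_2 = -1.
v=41: a=41^0·(≡12), b=41^1·(≡2) mod 41; (12|41)=-1, (2|41)=+1; (−1)^{0·1·20}·(-1)^1·(+1)^0 = -1.
v=3: a=3^-2·(≡1), b=3^-2·(≡1) mod 3; (1|3)=+1, (1|3)=+1; (−1)^{-2·-2·1}·(+1)^-2·(+1)^-2 = +1.
v=43: a=43^1·(≡40), b=43^2·(≡3) mod 43; (40|43)=+1, (3|43)=-1; (−1)^{1·2·21}·(+1)^2·(-1)^1 = -1.
v=5: a=5^1·(≡1), b=5^2·(≡4) mod 5; (1|5)=+1, (4|5)=+1; (−1)^{1·2·2}·(+1)^2·(+1)^1 = +1.
(-12470, -30914 / ℚ) ramifies at {2, 41, 43, ∞}: a division algebra.

[2, 41, 43, inf]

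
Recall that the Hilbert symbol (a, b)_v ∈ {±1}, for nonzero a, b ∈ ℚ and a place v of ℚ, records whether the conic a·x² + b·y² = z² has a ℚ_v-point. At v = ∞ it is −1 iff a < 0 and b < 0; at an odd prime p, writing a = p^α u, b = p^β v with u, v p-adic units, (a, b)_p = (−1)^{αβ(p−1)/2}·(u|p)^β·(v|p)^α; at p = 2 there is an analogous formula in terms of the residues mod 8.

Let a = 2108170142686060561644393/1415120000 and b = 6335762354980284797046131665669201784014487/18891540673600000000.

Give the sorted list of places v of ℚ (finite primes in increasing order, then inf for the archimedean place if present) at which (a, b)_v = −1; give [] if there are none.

[3, 11, 17, 41]

Mod squares: a ≡ 2706, b ≡ 527. Check v ∈ {∞, 2, 3, 5, 7, 11, 13, 17, 19, 29, 31, 41, 43}.
v=41: a=41^1·(≡10), b=41^2·(≡30) mod 41; (10|41)=+1, (30|41)=-1; (−1)^{1·2·20}·(+1)^2·(-1)^1 = -1.
v=2: v_2(a)=-7, v_2(b)=-12; units ≡ 1, 7 (mod 8); ε·ε+αω+βω = 0·1+-7·0+-12·0 ≡ 0  ⇒  (a,b)_2 = +1.
v=17: a=17^4·(≡10), b=17^7·(≡14) mod 17; (10|17)=-1, (14|17)=-1; (−1)^{4·7·8}·(-1)^7·(-1)^4 = -1.
v=19: a=19^-2·(≡10), b=19^-4·(≡13) mod 19; (10|19)=-1, (13|19)=-1; (−1)^{-2·-4·9}·(-1)^-4·(-1)^-2 = +1.
v=43: a=43^0·(≡10), b=43^-2·(≡31) mod 43; (10|43)=+1, (31|43)=+1; (−1)^{0·-2·21}·(+1)^-2·(+1)^0 = +1.
v=5: a=5^-4·(≡4), b=5^-8·(≡2) mod 5; (4|5)=+1, (2|5)=-1; (−1)^{-4·-8·2}·(+1)^-8·(-1)^-4 = +1.
v=3: a=3^1·(≡2), b=3^0·(≡2) mod 3; (2|3)=-1, (2|3)=-1; (−1)^{1·0·1}·(-1)^0·(-1)^1 = -1.
v=7: a=7^-2·(≡2), b=7^-2·(≡1) mod 7; (2|7)=+1, (1|7)=+1; (−1)^{-2·-2·3}·(+1)^-2·(+1)^-2 = +1.
v=∞: 2706 > 0 and 527 > 0  ⇒  (a,b)_∞ = +1.
v=13: a=13^4·(≡5), b=13^6·(≡6) mod 13; (5|13)=-1, (6|13)=-1; (−1)^{4·6·6}·(-1)^6·(-1)^4 = +1.
v=11: a=11^1·(≡1), b=11^2·(≡2) mod 11; (1|11)=+1, (2|11)=-1; (−1)^{1·2·5}·(+1)^2·(-1)^1 = -1.
v=29: a=29^4·(≡16), b=29^6·(≡22) mod 29; (16|29)=+1, (22|29)=+1; (−1)^{4·6·14}·(+1)^6·(+1)^4 = +1.
v=31: a=31^4·(≡10), b=31^9·(≡30) mod 31; (10|31)=+1, (30|31)=-1; (−1)^{4·9·15}·(+1)^9·(-1)^4 = +1.
|Ram(2706, 527)| = 4, even; anisotropic at {3, 11, 17, 41}.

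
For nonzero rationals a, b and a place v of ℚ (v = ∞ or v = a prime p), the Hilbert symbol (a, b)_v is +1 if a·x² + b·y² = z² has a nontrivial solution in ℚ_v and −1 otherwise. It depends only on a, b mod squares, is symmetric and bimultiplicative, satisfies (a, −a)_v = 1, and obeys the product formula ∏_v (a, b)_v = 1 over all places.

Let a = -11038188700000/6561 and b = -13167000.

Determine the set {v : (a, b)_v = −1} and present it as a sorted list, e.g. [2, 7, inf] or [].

[11, inf]

Mod squares: a ≡ -70, b ≡ -14630. Check v ∈ {∞, 2, 3, 5, 7, 11, 19}.
v=2: v_2(a)=5, v_2(b)=3; units ≡ 5, 5 (mod 8); ε·ε+αω+βω = 0·0+5·1+3·1 ≡ 0  ⇒  (a,b)_2 = +1.
v=11: a=11^2·(≡10), b=11^1·(≡9) mod 11; (10|11)=-1, (9|11)=+1; (−1)^{2·1·5}·(-1)^1·(+1)^2 = -1.
v=3: a=3^-8·(≡2), b=3^2·(≡1) mod 3; (2|3)=-1, (1|3)=+1; (−1)^{-8·2·1}·(-1)^2·(+1)^-8 = +1.
v=7: a=7^1·(≡4), b=7^1·(≡5) mod 7; (4|7)=+1, (5|7)=-1; (−1)^{1·1·3}·(+1)^1·(-1)^1 = +1.
v=5: a=5^5·(≡1), b=5^3·(≡4) mod 5; (1|5)=+1, (4|5)=+1; (−1)^{5·3·2}·(+1)^3·(+1)^5 = +1.
v=∞: -70 < 0 and -14630 < 0  ⇒  (a,b)_∞ = -1.
v=19: a=19^4·(≡4), b=19^1·(≡6) mod 19; (4|19)=+1, (6|19)=+1; (−1)^{4·1·9}·(+1)^1·(+1)^4 = +1.
|Ram(-70, -14630)| = 2, even; anisotropic at {11, ∞}.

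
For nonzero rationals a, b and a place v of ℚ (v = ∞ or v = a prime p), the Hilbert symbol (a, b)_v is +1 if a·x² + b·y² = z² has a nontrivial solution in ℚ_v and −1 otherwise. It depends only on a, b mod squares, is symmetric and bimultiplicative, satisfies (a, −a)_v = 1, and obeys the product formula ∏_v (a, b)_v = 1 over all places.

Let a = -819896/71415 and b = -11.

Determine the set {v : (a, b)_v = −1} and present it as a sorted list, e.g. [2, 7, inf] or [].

Mod squares: a ≡ -210, b ≡ -11. Check v ∈ {∞, 2, 3, 5, 7, 11, 23}.
v=7: a=7^1·(≡3), b=7^0·(≡3) mod 7; (3|7)=-1, (3|7)=-1; (−1)^{1·0·3}·(-1)^0·(-1)^1 = -1.
v=∞: -210 < 0 and -11 < 0  ⇒  (a,b)_∞ = -1.
v=3: a=3^-3·(≡2), b=3^0·(≡1) mod 3; (2|3)=-1, (1|3)=+1; (−1)^{-3·0·1}·(-1)^0·(+1)^-3 = +1.
v=5: a=5^-1·(≡3), b=5^0·(≡4) mod 5; (3|5)=-1, (4|5)=+1; (−1)^{-1·0·2}·(-1)^0·(+1)^-1 = +1.
v=2: v_2(a)=3, v_2(b)=0; units ≡ 7, 5 (mod 8); ε·ε+αω+βω = 1·0+3·1+0·0 ≡ 1  ⇒  (a,b)_2 = -1.
v=23: a=23^-2·(≡5), b=23^0·(≡12) mod 23; (5|23)=-1, (12|23)=+1; (−1)^{-2·0·11}·(-1)^0·(+1)^-2 = +1.
v=11: a=11^4·(≡7), b=11^1·(≡10) mod 11; (7|11)=-1, (10|11)=-1; (−1)^{4·1·5}·(-1)^1·(-1)^4 = -1.
(-210, -11 / ℚ) ramifies at {2, 7, 11, ∞}: a division algebra.

[2, 7, 11, inf]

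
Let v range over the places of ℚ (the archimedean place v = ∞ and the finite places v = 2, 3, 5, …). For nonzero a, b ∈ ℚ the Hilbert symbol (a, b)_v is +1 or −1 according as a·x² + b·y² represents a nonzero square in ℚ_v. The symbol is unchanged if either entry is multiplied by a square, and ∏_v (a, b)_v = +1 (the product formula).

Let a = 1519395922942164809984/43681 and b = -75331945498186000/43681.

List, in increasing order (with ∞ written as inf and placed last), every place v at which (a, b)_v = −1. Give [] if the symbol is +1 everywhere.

(a, b) ≡ (239038241, -7585) mod (ℚ^×)²; places V = {2, 5, 11, 13, 17, 19, 23, 31, 37, 41, ∞}.
(a,b)_23: α=3, u≡3; β=2, v≡15 (mod 23); (3|23)=+1, (15|23)=-1; sign (−1)^0·+1^2·-1^3 = -1.
(a,b)_31: α=3, u≡8; β=2, v≡16 (mod 31); (8|31)=+1, (16|31)=+1; sign (−1)^0·+1^2·+1^3 = +1.
(a,b)_37: α=1, u≡27; β=1, v≡13 (mod 37); (27|37)=+1, (13|37)=-1; sign (−1)^0·+1^1·-1^1 = -1.
(a,b)_19: α=-2, u≡11; β=-2, v≡12 (mod 19); (11|19)=+1, (12|19)=-1; sign (−1)^0·+1^-2·-1^-2 = +1.
(a,b)_41: α=1, u≡1; β=1, v≡21 (mod 41); (1|41)=+1, (21|41)=+1; sign (−1)^0·+1^1·+1^1 = +1.
(a,b)_13: α=3, u≡11; β=2, v≡8 (mod 13); (11|13)=-1, (8|13)=-1; sign (−1)^0·-1^2·-1^3 = -1.
(a,b)_5: α=0, u≡4; β=3, v≡2 (mod 5); (4|5)=+1, (2|5)=-1; sign (−1)^0·+1^3·-1^0 = +1.
(a,b)_17: α=3, u≡15; β=2, v≡14 (mod 17); (15|17)=+1, (14|17)=-1; sign (−1)^0·+1^2·-1^3 = -1.
(a,b)_11: α=-2, u≡10; β=-2, v≡4 (mod 11); (10|11)=-1, (4|11)=+1; sign (−1)^0·-1^-2·+1^-2 = +1.
(a,b)_∞: sgn(239038241)=+, sgn(-7585)=−, so +1.
(a,b)_2: α=8, β=4; u≡1, v≡7 (mod 8); ε(u)ε(v)=0·1, αω(v)=8·0, βω(u)=4·0; sum ≡ 0  ⇒  +1.
|Ram(239038241, -7585)| = 4, even; anisotropic at {13, 17, 23, 37}.

[13, 17, 23, 37]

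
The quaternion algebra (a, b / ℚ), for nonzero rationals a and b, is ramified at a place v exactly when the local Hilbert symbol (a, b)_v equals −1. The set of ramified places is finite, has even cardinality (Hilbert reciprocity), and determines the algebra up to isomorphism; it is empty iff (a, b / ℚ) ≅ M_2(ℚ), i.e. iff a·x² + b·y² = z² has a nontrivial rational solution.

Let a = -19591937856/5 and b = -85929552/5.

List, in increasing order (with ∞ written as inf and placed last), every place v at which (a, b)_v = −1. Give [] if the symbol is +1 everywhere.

[2, 3, 5, inf]

(a, b) ≡ (-145, -8265) mod (ℚ^×)²; places V = {2, 3, 5, 19, 29, ∞}.
(a,b)_29: α=1, u≡22; β=1, v≡9 (mod 29); (22|29)=+1, (9|29)=+1; sign (−1)^0·+1^1·+1^1 = +1.
(a,b)_5: α=-1, u≡4; β=-1, v≡3 (mod 5); (4|5)=+1, (3|5)=-1; sign (−1)^0·+1^-1·-1^-1 = -1.
(a,b)_∞: sgn(-145)=−, sgn(-8265)=−, so -1.
(a,b)_19: α=4, u≡6; β=3, v≡10 (mod 19); (6|19)=+1, (10|19)=-1; sign (−1)^0·+1^3·-1^4 = +1.
(a,b)_3: α=4, u≡2; β=3, v≡2 (mod 3); (2|3)=-1, (2|3)=-1; sign (−1)^0·-1^3·-1^4 = -1.
(a,b)_2: α=6, β=4; u≡7, v≡7 (mod 8); ε(u)ε(v)=1·1, αω(v)=6·0, βω(u)=4·0; sum ≡ 1  ⇒  -1.
Ram(-145, -8265) = {2, 3, 5, ∞}; no ℚ_2-point on the conic.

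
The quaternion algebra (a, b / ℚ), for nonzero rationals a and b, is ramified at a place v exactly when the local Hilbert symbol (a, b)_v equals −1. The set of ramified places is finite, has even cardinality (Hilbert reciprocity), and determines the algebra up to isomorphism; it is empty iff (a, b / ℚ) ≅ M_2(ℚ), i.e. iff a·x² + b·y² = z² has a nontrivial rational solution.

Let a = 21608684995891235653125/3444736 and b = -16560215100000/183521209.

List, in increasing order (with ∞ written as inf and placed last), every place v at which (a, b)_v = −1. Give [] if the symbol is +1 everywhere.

[2, 3, 5, 19]

(a, b) ≡ (4845, -24310) mod (ℚ^×)²; places V = {2, 3, 5, 11, 13, 17, 19, 23, 29, 31, ∞}.
(a,b)_2: α=-12, β=5; u≡5, v≡5 (mod 8); ε(u)ε(v)=0·0, αω(v)=-12·1, βω(u)=5·1; sum ≡ 1  ⇒  -1.
(a,b)_13: α=4, u≡1; β=1, v≡6 (mod 13); (1|13)=+1, (6|13)=-1; sign (−1)^0·+1^1·-1^4 = +1.
(a,b)_3: α=11, u≡1; β=4, v≡2 (mod 3); (1|3)=+1, (2|3)=-1; sign (−1)^0·+1^4·-1^11 = -1.
(a,b)_29: α=-2, u≡3; β=2, v≡14 (mod 29); (3|29)=-1, (14|29)=-1; sign (−1)^0·-1^2·-1^-2 = +1.
(a,b)_23: α=0, u≡17; β=-2, v≡4 (mod 23); (17|23)=-1, (4|23)=+1; sign (−1)^0·-1^-2·+1^0 = +1.
(a,b)_5: α=5, u≡4; β=5, v≡2 (mod 5); (4|5)=+1, (2|5)=-1; sign (−1)^0·+1^5·-1^5 = -1.
(a,b)_19: α=1, u≡13; β=-2, v≡15 (mod 19); (13|19)=-1, (15|19)=-1; sign (−1)^0·-1^-2·-1^1 = -1.
(a,b)_17: α=3, u≡4; β=1, v≡13 (mod 17); (4|17)=+1, (13|17)=+1; sign (−1)^0·+1^1·+1^3 = +1.
(a,b)_∞: sgn(4845)=+, sgn(-24310)=−, so +1.
(a,b)_31: α=0, u≡18; β=-2, v≡18 (mod 31); (18|31)=+1, (18|31)=+1; sign (−1)^0·+1^-2·+1^0 = +1.
(a,b)_11: α=4, u≡9; β=1, v≡3 (mod 11); (9|11)=+1, (3|11)=+1; sign (−1)^0·+1^1·+1^4 = +1.
|Ram(4845, -24310)| = 4, even; anisotropic at {2, 3, 5, 19}.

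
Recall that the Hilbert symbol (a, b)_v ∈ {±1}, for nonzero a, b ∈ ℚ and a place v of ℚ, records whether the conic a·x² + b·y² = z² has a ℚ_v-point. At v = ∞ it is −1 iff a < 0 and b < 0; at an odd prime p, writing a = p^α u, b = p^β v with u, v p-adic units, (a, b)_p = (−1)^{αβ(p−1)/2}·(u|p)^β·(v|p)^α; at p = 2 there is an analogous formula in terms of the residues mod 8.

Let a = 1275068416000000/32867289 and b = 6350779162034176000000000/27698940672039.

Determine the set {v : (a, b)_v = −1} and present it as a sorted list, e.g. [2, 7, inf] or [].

[13, 19]

(a, b) ≡ (19, 390) mod (ℚ^×)²; places V = {2, 3, 5, 7, 13, 19, ∞}.
(a,b)_∞: sgn(19)=+, sgn(390)=+, so +1.
(a,b)_5: α=6, u≡1; β=9, v≡3 (mod 5); (1|5)=+1, (3|5)=-1; sign (−1)^0·+1^9·-1^6 = +1.
(a,b)_7: α=-4, u≡5; β=-8, v≡3 (mod 7); (5|7)=-1, (3|7)=-1; sign (−1)^0·-1^-8·-1^-4 = +1.
(a,b)_19: α=1, u≡7; β=2, v≡14 (mod 19); (7|19)=+1, (14|19)=-1; sign (−1)^0·+1^2·-1^1 = -1.
(a,b)_3: α=-4, u≡1; β=-7, v≡1 (mod 3); (1|3)=+1, (1|3)=+1; sign (−1)^0·+1^-7·+1^-4 = +1.
(a,b)_13: α=-2, u≡11; β=-3, v≡3 (mod 13); (11|13)=-1, (3|13)=+1; sign (−1)^0·-1^-3·+1^-2 = -1.
(a,b)_2: α=32, β=53; u≡3, v≡3 (mod 8); ε(u)ε(v)=1·1, αω(v)=32·1, βω(u)=53·1; sum ≡ 0  ⇒  +1.
Ram(19, 390) = {13, 19}; no ℚ_13-point on the conic.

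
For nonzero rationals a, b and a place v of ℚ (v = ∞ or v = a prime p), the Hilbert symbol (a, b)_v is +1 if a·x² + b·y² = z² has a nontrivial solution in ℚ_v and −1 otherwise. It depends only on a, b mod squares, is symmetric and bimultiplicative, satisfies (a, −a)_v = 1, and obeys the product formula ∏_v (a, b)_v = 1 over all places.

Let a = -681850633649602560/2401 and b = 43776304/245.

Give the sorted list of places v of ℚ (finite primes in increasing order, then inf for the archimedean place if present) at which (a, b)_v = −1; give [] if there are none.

Mod squares: a ≡ -113685, b ≡ 37895. Check v ∈ {∞, 2, 3, 5, 7, 11, 13, 19, 53}.
v=19: a=19^4·(≡7), b=19^2·(≡16) mod 19; (7|19)=+1, (16|19)=+1; (−1)^{4·2·9}·(+1)^2·(+1)^4 = +1.
v=5: a=5^1·(≡3), b=5^-1·(≡1) mod 5; (3|5)=-1, (1|5)=+1; (−1)^{1·-1·2}·(-1)^-1·(+1)^1 = -1.
v=11: a=11^1·(≡5), b=11^1·(≡6) mod 11; (5|11)=+1, (6|11)=-1; (−1)^{1·1·5}·(+1)^1·(-1)^1 = +1.
v=3: a=3^1·(≡1), b=3^0·(≡2) mod 3; (1|3)=+1, (2|3)=-1; (−1)^{1·0·1}·(+1)^0·(-1)^1 = -1.
v=13: a=13^1·(≡3), b=13^1·(≡4) mod 13; (3|13)=+1, (4|13)=+1; (−1)^{1·1·6}·(+1)^1·(+1)^1 = +1.
v=∞: -113685 < 0 and 37895 > 0  ⇒  (a,b)_∞ = +1.
v=7: a=7^-4·(≡4), b=7^-2·(≡1) mod 7; (4|7)=+1, (1|7)=+1; (−1)^{-4·-2·3}·(+1)^-2·(+1)^-4 = +1.
v=2: v_2(a)=14, v_2(b)=4; units ≡ 3, 7 (mod 8); ε·ε+αω+βω = 1·1+14·0+4·1 ≡ 1  ⇒  (a,b)_2 = -1.
v=53: a=53^3·(≡6), b=53^1·(≡31) mod 53; (6|53)=+1, (31|53)=-1; (−1)^{3·1·26}·(+1)^1·(-1)^3 = -1.
|Ram(-113685, 37895)| = 4, even; anisotropic at {2, 3, 5, 53}.

[2, 3, 5, 53]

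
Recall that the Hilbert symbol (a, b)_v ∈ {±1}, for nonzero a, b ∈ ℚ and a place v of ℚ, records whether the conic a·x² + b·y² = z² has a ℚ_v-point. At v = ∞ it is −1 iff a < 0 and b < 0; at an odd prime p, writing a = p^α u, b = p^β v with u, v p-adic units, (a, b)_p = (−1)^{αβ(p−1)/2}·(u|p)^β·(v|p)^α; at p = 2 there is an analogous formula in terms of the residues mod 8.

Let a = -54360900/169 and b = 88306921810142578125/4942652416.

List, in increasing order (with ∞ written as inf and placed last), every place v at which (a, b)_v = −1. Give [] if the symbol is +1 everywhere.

(a, b) ≡ (-209, 85) mod (ℚ^×)²; places V = {2, 3, 5, 11, 13, 17, 19, ∞}.
(a,b)_5: α=2, u≡1; β=9, v≡3 (mod 5); (1|5)=+1, (3|5)=-1; sign (−1)^0·+1^9·-1^2 = +1.
(a,b)_2: α=2, β=-10; u≡7, v≡5 (mod 8); ε(u)ε(v)=1·0, αω(v)=2·1, βω(u)=-10·0; sum ≡ 0  ⇒  +1.
(a,b)_13: α=-2, u≡4; β=-6, v≡5 (mod 13); (4|13)=+1, (5|13)=-1; sign (−1)^0·+1^-6·-1^-2 = +1.
(a,b)_∞: sgn(-209)=−, sgn(85)=+, so +1.
(a,b)_11: α=1, u≡1; β=2, v≡6 (mod 11); (1|11)=+1, (6|11)=-1; sign (−1)^0·+1^2·-1^1 = -1.
(a,b)_17: α=2, u≡12; β=5, v≡14 (mod 17); (12|17)=-1, (14|17)=-1; sign (−1)^0·-1^5·-1^2 = -1.
(a,b)_19: α=1, u≡2; β=2, v≡16 (mod 19); (2|19)=-1, (16|19)=+1; sign (−1)^0·-1^2·+1^1 = +1.
(a,b)_3: α=2, u≡1; β=6, v≡1 (mod 3); (1|3)=+1, (1|3)=+1; sign (−1)^0·+1^6·+1^2 = +1.
|Ram(-209, 85)| = 2, even; anisotropic at {11, 17}.

[11, 17]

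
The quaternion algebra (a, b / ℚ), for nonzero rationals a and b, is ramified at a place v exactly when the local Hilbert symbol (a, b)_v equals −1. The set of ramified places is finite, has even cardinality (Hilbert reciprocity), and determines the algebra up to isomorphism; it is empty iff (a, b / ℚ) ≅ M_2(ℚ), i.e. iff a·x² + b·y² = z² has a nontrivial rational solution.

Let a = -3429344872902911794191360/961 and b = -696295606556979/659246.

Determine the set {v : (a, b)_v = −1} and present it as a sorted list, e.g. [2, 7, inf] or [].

(a, b) ≡ (-15015, -714) mod (ℚ^×)²; places V = {2, 3, 5, 7, 11, 13, 17, 29, 31, ∞}.
(a,b)_7: α=3, u≡1; β=-3, v≡3 (mod 7); (1|7)=+1, (3|7)=-1; sign (−1)^1·+1^-3·-1^3 = +1.
(a,b)_17: α=2, u≡2; β=1, v≡2 (mod 17); (2|17)=+1, (2|17)=+1; sign (−1)^0·+1^1·+1^2 = +1.
(a,b)_11: α=5, u≡2; β=4, v≡3 (mod 11); (2|11)=-1, (3|11)=+1; sign (−1)^0·-1^4·+1^5 = +1.
(a,b)_13: α=3, u≡7; β=2, v≡3 (mod 13); (7|13)=-1, (3|13)=+1; sign (−1)^0·-1^2·+1^3 = +1.
(a,b)_2: α=10, β=-1; u≡1, v≡3 (mod 8); ε(u)ε(v)=0·1, αω(v)=10·1, βω(u)=-1·0; sum ≡ 0  ⇒  +1.
(a,b)_29: α=4, u≡24; β=2, v≡19 (mod 29); (24|29)=+1, (19|29)=-1; sign (−1)^0·+1^2·-1^4 = +1.
(a,b)_3: α=3, u≡2; β=9, v≡2 (mod 3); (2|3)=-1, (2|3)=-1; sign (−1)^1·-1^9·-1^3 = -1.
(a,b)_5: α=1, u≡3; β=0, v≡1 (mod 5); (3|5)=-1, (1|5)=+1; sign (−1)^0·-1^0·+1^1 = +1.
(a,b)_∞: sgn(-15015)=−, sgn(-714)=−, so -1.
(a,b)_31: α=-2, u≡5; β=-2, v≡6 (mod 31); (5|31)=+1, (6|31)=-1; sign (−1)^0·+1^-2·-1^-2 = +1.
|Ram(-15015, -714)| = 2, even; anisotropic at {3, ∞}.

[3, inf]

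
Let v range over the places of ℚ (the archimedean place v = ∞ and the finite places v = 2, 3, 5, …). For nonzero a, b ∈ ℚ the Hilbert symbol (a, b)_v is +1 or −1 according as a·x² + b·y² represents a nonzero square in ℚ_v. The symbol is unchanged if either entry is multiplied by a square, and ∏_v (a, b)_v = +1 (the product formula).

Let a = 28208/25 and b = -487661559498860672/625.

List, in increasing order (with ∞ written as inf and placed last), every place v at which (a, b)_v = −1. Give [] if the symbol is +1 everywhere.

(a, b) ≡ (1763, -1325858) mod (ℚ^×)²; places V = {2, 5, 19, 23, 37, 41, 43, ∞}.
(a,b)_19: α=0, u≡2; β=1, v≡11 (mod 19); (2|19)=-1, (11|19)=+1; sign (−1)^0·-1^1·+1^0 = -1.
(a,b)_∞: sgn(1763)=+, sgn(-1325858)=−, so +1.
(a,b)_2: α=4, β=7; u≡3, v≡7 (mod 8); ε(u)ε(v)=1·1, αω(v)=4·0, βω(u)=7·1; sum ≡ 0  ⇒  +1.
(a,b)_23: α=0, u≡5; β=1, v≡10 (mod 23); (5|23)=-1, (10|23)=-1; sign (−1)^0·-1^1·-1^0 = -1.
(a,b)_43: α=1, u≡40; β=4, v≡9 (mod 43); (40|43)=+1, (9|43)=+1; sign (−1)^0·+1^4·+1^1 = +1.
(a,b)_37: α=0, u≡5; β=1, v≡20 (mod 37); (5|37)=-1, (20|37)=-1; sign (−1)^0·-1^1·-1^0 = -1.
(a,b)_41: α=1, u≡39; β=3, v≡3 (mod 41); (39|41)=+1, (3|41)=-1; sign (−1)^0·+1^3·-1^1 = -1.
(a,b)_5: α=-2, u≡3; β=-4, v≡3 (mod 5); (3|5)=-1, (3|5)=-1; sign (−1)^0·-1^-4·-1^-2 = +1.
(1763, -1325858 / ℚ) ramifies at {19, 23, 37, 41}: a division algebra.

[19, 23, 37, 41]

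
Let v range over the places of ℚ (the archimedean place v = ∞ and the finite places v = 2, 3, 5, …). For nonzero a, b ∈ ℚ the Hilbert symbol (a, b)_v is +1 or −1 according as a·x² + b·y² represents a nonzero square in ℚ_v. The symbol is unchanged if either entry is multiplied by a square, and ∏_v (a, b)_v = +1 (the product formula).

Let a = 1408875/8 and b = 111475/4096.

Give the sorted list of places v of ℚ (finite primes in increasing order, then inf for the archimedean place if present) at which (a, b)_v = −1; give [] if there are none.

[7, 13]

Mod squares: a ≡ 390, b ≡ 91. Check v ∈ {∞, 2, 3, 5, 7, 13, 17}.
v=13: a=13^1·(≡9), b=13^1·(≡8) mod 13; (9|13)=+1, (8|13)=-1; (−1)^{1·1·6}·(+1)^1·(-1)^1 = -1.
v=7: a=7^0·(≡6), b=7^3·(≡3) mod 7; (6|7)=-1, (3|7)=-1; (−1)^{0·3·3}·(-1)^3·(-1)^0 = -1.
v=5: a=5^3·(≡2), b=5^2·(≡4) mod 5; (2|5)=-1, (4|5)=+1; (−1)^{3·2·2}·(-1)^2·(+1)^3 = +1.
v=17: a=17^2·(≡8), b=17^0·(≡11) mod 17; (8|17)=+1, (11|17)=-1; (−1)^{2·0·8}·(+1)^0·(-1)^2 = +1.
v=3: a=3^1·(≡1), b=3^0·(≡1) mod 3; (1|3)=+1, (1|3)=+1; (−1)^{1·0·1}·(+1)^0·(+1)^1 = +1.
v=2: v_2(a)=-3, v_2(b)=-12; units ≡ 3, 3 (mod 8); ε·ε+αω+βω = 1·1+-3·1+-12·1 ≡ 0  ⇒  (a,b)_2 = +1.
v=∞: 390 > 0 and 91 > 0  ⇒  (a,b)_∞ = +1.
Ram(390, 91) = {7, 13}; no ℚ_7-point on the conic.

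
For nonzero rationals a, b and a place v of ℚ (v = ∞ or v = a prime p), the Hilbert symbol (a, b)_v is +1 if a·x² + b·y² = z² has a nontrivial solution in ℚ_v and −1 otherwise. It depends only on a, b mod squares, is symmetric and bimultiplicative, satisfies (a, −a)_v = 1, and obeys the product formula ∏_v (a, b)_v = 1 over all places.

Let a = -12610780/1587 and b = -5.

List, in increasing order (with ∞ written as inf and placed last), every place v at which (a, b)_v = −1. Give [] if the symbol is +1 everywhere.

[2, 5, 13, inf]

Mod squares: a ≡ -55965, b ≡ -5. Check v ∈ {∞, 2, 3, 5, 7, 13, 23, 41}.
v=23: a=23^-2·(≡17), b=23^0·(≡18) mod 23; (17|23)=-1, (18|23)=+1; (−1)^{-2·0·11}·(-1)^0·(+1)^-2 = +1.
v=3: a=3^-1·(≡2), b=3^0·(≡1) mod 3; (2|3)=-1, (1|3)=+1; (−1)^{-1·0·1}·(-1)^0·(+1)^-1 = +1.
v=5: a=5^1·(≡2), b=5^1·(≡4) mod 5; (2|5)=-1, (4|5)=+1; (−1)^{1·1·2}·(-1)^1·(+1)^1 = -1.
v=7: a=7^1·(≡3), b=7^0·(≡2) mod 7; (3|7)=-1, (2|7)=+1; (−1)^{1·0·3}·(-1)^0·(+1)^1 = +1.
v=41: a=41^1·(≡34), b=41^0·(≡36) mod 41; (34|41)=-1, (36|41)=+1; (−1)^{1·0·20}·(-1)^0·(+1)^1 = +1.
v=2: v_2(a)=2, v_2(b)=0; units ≡ 3, 3 (mod 8); ε·ε+αω+βω = 1·1+2·1+0·1 ≡ 1  ⇒  (a,b)_2 = -1.
v=∞: -55965 < 0 and -5 < 0  ⇒  (a,b)_∞ = -1.
v=13: a=13^3·(≡6), b=13^0·(≡8) mod 13; (6|13)=-1, (8|13)=-1; (−1)^{3·0·6}·(-1)^0·(-1)^3 = -1.
(-55965, -5 / ℚ) ramifies at {2, 5, 13, ∞}: a division algebra.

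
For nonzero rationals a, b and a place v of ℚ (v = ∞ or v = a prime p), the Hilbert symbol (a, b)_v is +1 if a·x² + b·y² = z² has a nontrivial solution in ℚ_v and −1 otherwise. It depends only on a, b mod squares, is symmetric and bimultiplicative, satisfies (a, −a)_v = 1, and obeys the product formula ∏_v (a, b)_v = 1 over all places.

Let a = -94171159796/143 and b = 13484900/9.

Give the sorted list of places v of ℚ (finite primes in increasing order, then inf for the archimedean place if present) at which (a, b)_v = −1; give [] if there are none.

(a, b) ≡ (-141427, 134849) mod (ℚ^×)²; places V = {2, 3, 5, 7, 11, 13, 17, 23, 41, 43, ∞}.
(a,b)_23: α=1, u≡17; β=1, v≡11 (mod 23); (17|23)=-1, (11|23)=-1; sign (−1)^1·-1^1·-1^1 = -1.
(a,b)_∞: sgn(-141427)=−, sgn(134849)=+, so +1.
(a,b)_2: α=2, β=2; u≡5, v≡1 (mod 8); ε(u)ε(v)=0·0, αω(v)=2·0, βω(u)=2·1; sum ≡ 0  ⇒  +1.
(a,b)_41: α=2, u≡25; β=1, v≡18 (mod 41); (25|41)=+1, (18|41)=+1; sign (−1)^0·+1^1·+1^2 = +1.
(a,b)_43: α=1, u≡19; β=0, v≡35 (mod 43); (19|43)=-1, (35|43)=+1; sign (−1)^0·-1^0·+1^1 = +1.
(a,b)_11: α=-1, u≡6; β=1, v≡3 (mod 11); (6|11)=-1, (3|11)=+1; sign (−1)^1·-1^1·+1^-1 = +1.
(a,b)_3: α=0, u≡2; β=-2, v≡2 (mod 3); (2|3)=-1, (2|3)=-1; sign (−1)^0·-1^-2·-1^0 = +1.
(a,b)_13: α=-1, u≡6; β=1, v≡12 (mod 13); (6|13)=-1, (12|13)=+1; sign (−1)^0·-1^1·+1^-1 = -1.
(a,b)_5: α=0, u≡3; β=2, v≡4 (mod 5); (3|5)=-1, (4|5)=+1; sign (−1)^0·-1^2·+1^0 = +1.
(a,b)_17: α=2, u≡15; β=0, v≡14 (mod 17); (15|17)=+1, (14|17)=-1; sign (−1)^0·+1^0·-1^2 = +1.
(a,b)_7: α=2, u≡4; β=0, v≡1 (mod 7); (4|7)=+1, (1|7)=+1; sign (−1)^0·+1^0·+1^2 = +1.
Ram(-141427, 134849) = {13, 23}; no ℚ_13-point on the conic.

[13, 23]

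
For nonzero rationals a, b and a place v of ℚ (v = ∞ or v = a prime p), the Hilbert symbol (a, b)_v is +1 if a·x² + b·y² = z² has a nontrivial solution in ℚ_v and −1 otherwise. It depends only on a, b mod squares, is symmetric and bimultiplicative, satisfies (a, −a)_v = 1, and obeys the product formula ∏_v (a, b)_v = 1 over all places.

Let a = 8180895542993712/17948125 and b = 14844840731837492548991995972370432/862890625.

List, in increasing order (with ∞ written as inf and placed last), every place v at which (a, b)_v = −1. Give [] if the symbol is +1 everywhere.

[13, 19, 23, 37]

(a, b) ≡ (551551, 210197) mod (ℚ^×)²; places V = {2, 3, 5, 7, 11, 13, 19, 23, 29, 37, 43, 47, ∞}.
(a,b)_3: α=2, u≡1; β=0, v≡2 (mod 3); (1|3)=+1, (2|3)=-1; sign (−1)^0·+1^0·-1^2 = +1.
(a,b)_5: α=-4, u≡1; β=-8, v≡3 (mod 5); (1|5)=+1, (3|5)=-1; sign (−1)^0·+1^-8·-1^-4 = +1.
(a,b)_2: α=4, β=14; u≡7, v≡5 (mod 8); ε(u)ε(v)=1·0, αω(v)=4·1, βω(u)=14·0; sum ≡ 0  ⇒  +1.
(a,b)_∞: sgn(551551)=+, sgn(210197)=+, so +1.
(a,b)_37: α=2, u≡19; β=5, v≡31 (mod 37); (19|37)=-1, (31|37)=-1; sign (−1)^0·-1^5·-1^2 = -1.
(a,b)_11: α=1, u≡3; β=4, v≡1 (mod 11); (3|11)=+1, (1|11)=+1; sign (−1)^0·+1^4·+1^1 = +1.
(a,b)_19: α=1, u≡5; β=3, v≡9 (mod 19); (5|19)=+1, (9|19)=+1; sign (−1)^1·+1^3·+1^1 = -1.
(a,b)_13: α=-1, u≡7; β=1, v≡3 (mod 13); (7|13)=-1, (3|13)=+1; sign (−1)^0·-1^1·+1^-1 = -1.
(a,b)_23: α=2, u≡10; β=5, v≡2 (mod 23); (10|23)=-1, (2|23)=+1; sign (−1)^0·-1^5·+1^2 = -1.
(a,b)_47: α=-2, u≡27; β=-2, v≡43 (mod 47); (27|47)=+1, (43|47)=-1; sign (−1)^0·+1^-2·-1^-2 = +1.
(a,b)_43: α=2, u≡29; β=2, v≡36 (mod 43); (29|43)=-1, (36|43)=+1; sign (−1)^0·-1^2·+1^2 = +1.
(a,b)_7: α=1, u≡1; β=0, v≡2 (mod 7); (1|7)=+1, (2|7)=+1; sign (−1)^0·+1^0·+1^1 = +1.
(a,b)_29: α=1, u≡16; β=2, v≡13 (mod 29); (16|29)=+1, (13|29)=+1; sign (−1)^0·+1^2·+1^1 = +1.
|Ram(551551, 210197)| = 4, even; anisotropic at {13, 19, 23, 37}.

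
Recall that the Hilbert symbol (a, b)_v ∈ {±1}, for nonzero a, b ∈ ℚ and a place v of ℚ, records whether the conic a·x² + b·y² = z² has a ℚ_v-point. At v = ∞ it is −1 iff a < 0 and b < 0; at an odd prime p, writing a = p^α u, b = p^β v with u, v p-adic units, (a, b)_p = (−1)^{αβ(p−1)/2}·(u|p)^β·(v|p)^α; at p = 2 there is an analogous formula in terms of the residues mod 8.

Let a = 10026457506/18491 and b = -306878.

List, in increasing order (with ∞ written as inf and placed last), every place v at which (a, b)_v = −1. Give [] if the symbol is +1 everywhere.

[2, 17]

(a, b) ≡ (179894, -306878) mod (ℚ^×)²; places V = {2, 3, 11, 13, 17, 29, 37, 41, ∞}.
(a,b)_∞: sgn(179894)=+, sgn(-306878)=−, so +1.
(a,b)_17: α=1, u≡15; β=0, v≡6 (mod 17); (15|17)=+1, (6|17)=-1; sign (−1)^0·+1^0·-1^1 = -1.
(a,b)_37: α=1, u≡8; β=1, v≡31 (mod 37); (8|37)=-1, (31|37)=-1; sign (−1)^0·-1^1·-1^1 = +1.
(a,b)_3: α=6, u≡2; β=0, v≡1 (mod 3); (2|3)=-1, (1|3)=+1; sign (−1)^0·-1^0·+1^6 = +1.
(a,b)_29: α=2, u≡6; β=1, v≡3 (mod 29); (6|29)=+1, (3|29)=-1; sign (−1)^0·+1^1·-1^2 = +1.
(a,b)_41: α=-2, u≡30; β=0, v≡7 (mod 41); (30|41)=-1, (7|41)=-1; sign (−1)^0·-1^0·-1^-2 = +1.
(a,b)_13: α=1, u≡5; β=1, v≡2 (mod 13); (5|13)=-1, (2|13)=-1; sign (−1)^0·-1^1·-1^1 = +1.
(a,b)_2: α=1, β=1; u≡3, v≡1 (mod 8); ε(u)ε(v)=1·0, αω(v)=1·0, βω(u)=1·1; sum ≡ 1  ⇒  -1.
(a,b)_11: α=-1, u≡6; β=1, v≡9 (mod 11); (6|11)=-1, (9|11)=+1; sign (−1)^1·-1^1·+1^-1 = +1.
|Ram(179894, -306878)| = 2, even; anisotropic at {2, 17}.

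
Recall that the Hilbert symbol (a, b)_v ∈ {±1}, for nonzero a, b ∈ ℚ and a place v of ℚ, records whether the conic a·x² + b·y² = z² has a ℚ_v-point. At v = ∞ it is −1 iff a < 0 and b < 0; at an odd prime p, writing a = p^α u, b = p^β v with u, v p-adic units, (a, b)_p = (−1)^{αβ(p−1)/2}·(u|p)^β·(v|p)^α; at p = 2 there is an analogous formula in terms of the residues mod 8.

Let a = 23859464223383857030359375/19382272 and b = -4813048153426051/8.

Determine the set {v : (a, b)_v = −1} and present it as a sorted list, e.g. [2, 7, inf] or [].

Mod squares: a ≡ 33649, b ≡ -38. Check v ∈ {∞, 2, 3, 5, 7, 11, 13, 17, 19, 23, 43}.
v=5: a=5^6·(≡4), b=5^0·(≡3) mod 5; (4|5)=+1, (3|5)=-1; (−1)^{6·0·2}·(+1)^0·(-1)^6 = +1.
v=11: a=11^7·(≡1), b=11^4·(≡10) mod 11; (1|11)=+1, (10|11)=-1; (−1)^{7·4·5}·(+1)^4·(-1)^7 = -1.
v=∞: 33649 > 0 and -38 < 0  ⇒  (a,b)_∞ = +1.
v=23: a=23^3·(≡20), b=23^2·(≡2) mod 23; (20|23)=-1, (2|23)=+1; (−1)^{3·2·11}·(-1)^2·(+1)^3 = +1.
v=43: a=43^0·(≡14), b=43^2·(≡32) mod 43; (14|43)=+1, (32|43)=-1; (−1)^{0·2·21}·(+1)^2·(-1)^0 = +1.
v=3: a=3^2·(≡1), b=3^0·(≡1) mod 3; (1|3)=+1, (1|3)=+1; (−1)^{2·0·1}·(+1)^0·(+1)^2 = +1.
v=17: a=17^2·(≡12), b=17^0·(≡4) mod 17; (12|17)=-1, (4|17)=+1; (−1)^{2·0·8}·(-1)^0·(+1)^2 = +1.
v=13: a=13^-2·(≡2), b=13^0·(≡9) mod 13; (2|13)=-1, (9|13)=+1; (−1)^{-2·0·6}·(-1)^0·(+1)^-2 = +1.
v=7: a=7^-1·(≡5), b=7^2·(≡2) mod 7; (5|7)=-1, (2|7)=+1; (−1)^{-1·2·3}·(-1)^2·(+1)^-1 = +1.
v=19: a=19^5·(≡16), b=19^3·(≡11) mod 19; (16|19)=+1, (11|19)=+1; (−1)^{5·3·9}·(+1)^3·(+1)^5 = -1.
v=2: v_2(a)=-14, v_2(b)=-3; units ≡ 1, 5 (mod 8); ε·ε+αω+βω = 0·0+-14·1+-3·0 ≡ 0  ⇒  (a,b)_2 = +1.
|Ram(33649, -38)| = 2, even; anisotropic at {11, 19}.

[11, 19]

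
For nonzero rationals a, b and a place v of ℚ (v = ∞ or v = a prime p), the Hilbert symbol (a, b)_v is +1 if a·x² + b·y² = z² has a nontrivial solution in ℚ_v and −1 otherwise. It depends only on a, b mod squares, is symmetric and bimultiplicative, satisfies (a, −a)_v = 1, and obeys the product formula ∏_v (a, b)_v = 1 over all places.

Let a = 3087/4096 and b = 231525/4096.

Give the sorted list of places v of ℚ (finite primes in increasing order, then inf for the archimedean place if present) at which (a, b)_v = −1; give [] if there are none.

Mod squares: a ≡ 7, b ≡ 21. Check v ∈ {∞, 2, 3, 5, 7}.
v=∞: 7 > 0 and 21 > 0  ⇒  (a,b)_∞ = +1.
v=3: a=3^2·(≡1), b=3^3·(≡1) mod 3; (1|3)=+1, (1|3)=+1; (−1)^{2·3·1}·(+1)^3·(+1)^2 = +1.
v=7: a=7^3·(≡2), b=7^3·(≡3) mod 7; (2|7)=+1, (3|7)=-1; (−1)^{3·3·3}·(+1)^3·(-1)^3 = +1.
v=2: v_2(a)=-12, v_2(b)=-12; units ≡ 7, 5 (mod 8); ε·ε+αω+βω = 1·0+-12·1+-12·0 ≡ 0  ⇒  (a,b)_2 = +1.
v=5: a=5^0·(≡2), b=5^2·(≡1) mod 5; (2|5)=-1, (1|5)=+1; (−1)^{0·2·2}·(-1)^2·(+1)^0 = +1.
Ram(a, b) = ∅: the form 7·x² + 21·y² − z² is isotropic over every ℚ_v, so by Hasse–Minkowski it is isotropic over ℚ.

[]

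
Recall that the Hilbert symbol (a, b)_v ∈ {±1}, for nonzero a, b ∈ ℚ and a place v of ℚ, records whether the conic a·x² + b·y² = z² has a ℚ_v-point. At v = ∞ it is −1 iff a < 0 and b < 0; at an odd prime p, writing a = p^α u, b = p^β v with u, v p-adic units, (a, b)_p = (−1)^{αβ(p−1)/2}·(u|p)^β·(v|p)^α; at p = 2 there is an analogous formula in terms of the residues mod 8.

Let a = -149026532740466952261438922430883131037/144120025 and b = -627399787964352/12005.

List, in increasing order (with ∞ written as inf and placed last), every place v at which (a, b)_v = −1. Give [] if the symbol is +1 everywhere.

Mod squares: a ≡ -1651533, b ≡ -76778715. Check v ∈ {∞, 2, 3, 5, 7, 13, 17, 19, 23, 47, 53}.
v=2: v_2(a)=0, v_2(b)=6; units ≡ 3, 5 (mod 8); ε·ε+αω+βω = 1·0+0·1+6·1 ≡ 0  ⇒  (a,b)_2 = +1.
v=53: a=53^3·(≡41), b=53^1·(≡44) mod 53; (41|53)=-1, (44|53)=+1; (−1)^{3·1·26}·(-1)^1·(+1)^3 = -1.
v=7: a=7^-8·(≡5), b=7^-4·(≡2) mod 7; (5|7)=-1, (2|7)=+1; (−1)^{-8·-4·3}·(-1)^-4·(+1)^-8 = +1.
v=∞: -1651533 < 0 and -76778715 < 0  ⇒  (a,b)_∞ = -1.
v=23: a=23^2·(≡20), b=23^1·(≡11) mod 23; (20|23)=-1, (11|23)=-1; (−1)^{2·1·11}·(-1)^1·(-1)^2 = -1.
v=5: a=5^-2·(≡3), b=5^-1·(≡3) mod 5; (3|5)=-1, (3|5)=-1; (−1)^{-2·-1·2}·(-1)^-1·(-1)^-2 = -1.
v=13: a=13^3·(≡6), b=13^1·(≡4) mod 13; (6|13)=-1, (4|13)=+1; (−1)^{3·1·6}·(-1)^1·(+1)^3 = -1.
v=47: a=47^5·(≡42), b=47^2·(≡39) mod 47; (42|47)=+1, (39|47)=-1; (−1)^{5·2·23}·(+1)^2·(-1)^5 = -1.
v=3: a=3^5·(≡1), b=3^1·(≡2) mod 3; (1|3)=+1, (2|3)=-1; (−1)^{5·1·1}·(+1)^1·(-1)^5 = +1.
v=17: a=17^9·(≡7), b=17^3·(≡10) mod 17; (7|17)=-1, (10|17)=-1; (−1)^{9·3·8}·(-1)^3·(-1)^9 = +1.
v=19: a=19^4·(≡6), b=19^1·(≡5) mod 19; (6|19)=+1, (5|19)=+1; (−1)^{4·1·9}·(+1)^1·(+1)^4 = +1.
|Ram(-1651533, -76778715)| = 6, even; anisotropic at {5, 13, 23, 47, 53, ∞}.

[5, 13, 23, 47, 53, inf]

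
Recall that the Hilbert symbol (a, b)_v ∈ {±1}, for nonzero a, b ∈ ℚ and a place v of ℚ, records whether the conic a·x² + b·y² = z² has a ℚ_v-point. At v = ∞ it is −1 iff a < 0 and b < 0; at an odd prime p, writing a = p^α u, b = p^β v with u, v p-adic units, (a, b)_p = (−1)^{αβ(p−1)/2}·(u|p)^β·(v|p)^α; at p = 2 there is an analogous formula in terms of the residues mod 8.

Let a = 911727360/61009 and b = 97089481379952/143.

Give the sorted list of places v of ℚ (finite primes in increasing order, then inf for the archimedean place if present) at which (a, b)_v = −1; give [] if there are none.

[3, 13, 19, 23, 31, 37]

Mod squares: a ≡ 395715, b ≡ 100529. Check v ∈ {∞, 2, 3, 5, 11, 13, 19, 23, 31, 37}.
v=23: a=23^1·(≡18), b=23^0·(≡20) mod 23; (18|23)=+1, (20|23)=-1; (−1)^{1·0·11}·(+1)^0·(-1)^1 = -1.
v=2: v_2(a)=8, v_2(b)=4; units ≡ 3, 1 (mod 8); ε·ε+αω+βω = 1·0+8·0+4·1 ≡ 0  ⇒  (a,b)_2 = +1.
v=19: a=19^-2·(≡14), b=19^1·(≡16) mod 19; (14|19)=-1, (16|19)=+1; (−1)^{-2·1·9}·(-1)^1·(+1)^-2 = -1.
v=11: a=11^0·(≡9), b=11^-1·(≡3) mod 11; (9|11)=+1, (3|11)=+1; (−1)^{0·-1·5}·(+1)^-1·(+1)^0 = +1.
v=∞: 395715 > 0 and 100529 > 0  ⇒  (a,b)_∞ = +1.
v=5: a=5^1·(≡3), b=5^0·(≡4) mod 5; (3|5)=-1, (4|5)=+1; (−1)^{1·0·2}·(-1)^0·(+1)^1 = +1.
v=13: a=13^-2·(≡5), b=13^-1·(≡2) mod 13; (5|13)=-1, (2|13)=-1; (−1)^{-2·-1·6}·(-1)^-1·(-1)^-2 = -1.
v=3: a=3^3·(≡1), b=3^8·(≡2) mod 3; (1|3)=+1, (2|3)=-1; (−1)^{3·8·1}·(+1)^8·(-1)^3 = -1.
v=31: a=31^1·(≡23), b=31^2·(≡21) mod 31; (23|31)=-1, (21|31)=-1; (−1)^{1·2·15}·(-1)^2·(-1)^1 = -1.
v=37: a=37^1·(≡32), b=37^3·(≡34) mod 37; (32|37)=-1, (34|37)=+1; (−1)^{1·3·18}·(-1)^3·(+1)^1 = -1.
(395715, 100529 / ℚ) ramifies at {3, 13, 19, 23, 31, 37}: a division algebra.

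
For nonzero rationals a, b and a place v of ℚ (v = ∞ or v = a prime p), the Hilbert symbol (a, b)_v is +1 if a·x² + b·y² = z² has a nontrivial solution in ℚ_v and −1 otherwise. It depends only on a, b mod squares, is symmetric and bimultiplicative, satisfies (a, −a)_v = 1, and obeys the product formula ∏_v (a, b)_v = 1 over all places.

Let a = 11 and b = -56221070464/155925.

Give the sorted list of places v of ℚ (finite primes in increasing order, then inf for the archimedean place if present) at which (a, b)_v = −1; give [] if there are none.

[11, 17]

(a, b) ≡ (11, -2618) mod (ℚ^×)²; places V = {2, 3, 5, 7, 11, 13, 17, 23, ∞}.
(a,b)_5: α=0, u≡1; β=-2, v≡3 (mod 5); (1|5)=+1, (3|5)=-1; sign (−1)^0·+1^-2·-1^0 = +1.
(a,b)_23: α=0, u≡11; β=2, v≡2 (mod 23); (11|23)=-1, (2|23)=+1; sign (−1)^0·-1^2·+1^0 = +1.
(a,b)_11: α=1, u≡1; β=-1, v≡5 (mod 11); (1|11)=+1, (5|11)=+1; sign (−1)^1·+1^-1·+1^1 = -1.
(a,b)_17: α=0, u≡11; β=3, v≡1 (mod 17); (11|17)=-1, (1|17)=+1; sign (−1)^0·-1^3·+1^0 = -1.
(a,b)_∞: sgn(11)=+, sgn(-2618)=−, so +1.
(a,b)_2: α=0, β=7; u≡3, v≡3 (mod 8); ε(u)ε(v)=1·1, αω(v)=0·1, βω(u)=7·1; sum ≡ 0  ⇒  +1.
(a,b)_13: α=0, u≡11; β=2, v≡7 (mod 13); (11|13)=-1, (7|13)=-1; sign (−1)^0·-1^2·-1^0 = +1.
(a,b)_7: α=0, u≡4; β=-1, v≡1 (mod 7); (4|7)=+1, (1|7)=+1; sign (−1)^0·+1^-1·+1^0 = +1.
(a,b)_3: α=0, u≡2; β=-4, v≡1 (mod 3); (2|3)=-1, (1|3)=+1; sign (−1)^0·-1^-4·+1^0 = +1.
(11, -2618 / ℚ) ramifies at {11, 17}: a division algebra.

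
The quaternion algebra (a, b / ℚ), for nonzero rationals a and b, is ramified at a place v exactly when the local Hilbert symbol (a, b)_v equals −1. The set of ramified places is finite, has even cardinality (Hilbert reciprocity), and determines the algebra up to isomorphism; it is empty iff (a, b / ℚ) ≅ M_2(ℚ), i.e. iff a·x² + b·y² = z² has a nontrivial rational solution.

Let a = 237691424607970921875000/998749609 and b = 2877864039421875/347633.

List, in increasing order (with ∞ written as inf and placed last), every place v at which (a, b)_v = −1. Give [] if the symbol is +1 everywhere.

[3, 17, 19, 23]

Mod squares: a ≡ 30590, b ≡ 51. Check v ∈ {∞, 2, 3, 5, 7, 11, 13, 17, 19, 23}.
v=23: a=23^3·(≡5), b=23^2·(≡22) mod 23; (5|23)=-1, (22|23)=-1; (−1)^{3·2·11}·(-1)^2·(-1)^3 = -1.
v=11: a=11^-2·(≡8), b=11^-2·(≡10) mod 11; (8|11)=-1, (10|11)=-1; (−1)^{-2·-2·5}·(-1)^-2·(-1)^-2 = +1.
v=2: v_2(a)=3, v_2(b)=0; units ≡ 7, 3 (mod 8); ε·ε+αω+βω = 1·1+3·1+0·0 ≡ 0  ⇒  (a,b)_2 = +1.
v=7: a=7^3·(≡2), b=7^2·(≡2) mod 7; (2|7)=+1, (2|7)=+1; (−1)^{3·2·3}·(+1)^2·(+1)^3 = +1.
v=19: a=19^3·(≡15), b=19^2·(≡13) mod 19; (15|19)=-1, (13|19)=-1; (−1)^{3·2·9}·(-1)^2·(-1)^3 = -1.
v=13: a=13^-4·(≡1), b=13^-2·(≡12) mod 13; (1|13)=+1, (12|13)=+1; (−1)^{-4·-2·6}·(+1)^-2·(+1)^-4 = +1.
v=17: a=17^-2·(≡12), b=17^-1·(≡3) mod 17; (12|17)=-1, (3|17)=-1; (−1)^{-2·-1·8}·(-1)^-1·(-1)^-2 = -1.
v=5: a=5^9·(≡3), b=5^6·(≡1) mod 5; (3|5)=-1, (1|5)=+1; (−1)^{9·6·2}·(-1)^6·(+1)^9 = +1.
v=3: a=3^12·(≡2), b=3^9·(≡2) mod 3; (2|3)=-1, (2|3)=-1; (−1)^{12·9·1}·(-1)^9·(-1)^12 = -1.
v=∞: 30590 > 0 and 51 > 0  ⇒  (a,b)_∞ = +1.
|Ram(30590, 51)| = 4, even; anisotropic at {3, 17, 19, 23}.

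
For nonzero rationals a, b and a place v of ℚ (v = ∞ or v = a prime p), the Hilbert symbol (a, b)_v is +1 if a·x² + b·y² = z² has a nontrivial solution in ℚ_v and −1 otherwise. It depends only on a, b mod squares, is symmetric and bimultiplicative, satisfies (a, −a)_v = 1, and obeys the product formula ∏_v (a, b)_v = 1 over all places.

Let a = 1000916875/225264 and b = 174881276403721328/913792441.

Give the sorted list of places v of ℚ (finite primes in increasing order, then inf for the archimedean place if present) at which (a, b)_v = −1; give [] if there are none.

[3, 23]

Mod squares: a ≡ 26013, b ≡ 23. Check v ∈ {∞, 2, 3, 5, 7, 13, 19, 23, 29, 37, 43}.
v=37: a=37^0·(≡2), b=37^-2·(≡5) mod 37; (2|37)=-1, (5|37)=-1; (−1)^{0·-2·18}·(-1)^-2·(-1)^0 = +1.
v=7: a=7^4·(≡1), b=7^4·(≡4) mod 7; (1|7)=+1, (4|7)=+1; (−1)^{4·4·3}·(+1)^4·(+1)^4 = +1.
v=3: a=3^-1·(≡1), b=3^0·(≡2) mod 3; (1|3)=+1, (2|3)=-1; (−1)^{-1·0·1}·(+1)^0·(-1)^-1 = -1.
v=29: a=29^1·(≡15), b=29^4·(≡13) mod 29; (15|29)=-1, (13|29)=+1; (−1)^{1·4·14}·(-1)^4·(+1)^1 = +1.
v=23: a=23^1·(≡16), b=23^5·(≡16) mod 23; (16|23)=+1, (16|23)=+1; (−1)^{1·5·11}·(+1)^5·(+1)^1 = -1.
v=2: v_2(a)=-4, v_2(b)=4; units ≡ 5, 7 (mod 8); ε·ε+αω+βω = 0·1+-4·0+4·1 ≡ 0  ⇒  (a,b)_2 = +1.
v=43: a=43^0·(≡31), b=43^-2·(≡14) mod 43; (31|43)=+1, (14|43)=+1; (−1)^{0·-2·21}·(+1)^-2·(+1)^0 = +1.
v=13: a=13^-1·(≡3), b=13^0·(≡4) mod 13; (3|13)=+1, (4|13)=+1; (−1)^{-1·0·6}·(+1)^0·(+1)^-1 = +1.
v=19: a=19^-2·(≡3), b=19^-2·(≡4) mod 19; (3|19)=-1, (4|19)=+1; (−1)^{-2·-2·9}·(-1)^-2·(+1)^-2 = +1.
v=∞: 26013 > 0 and 23 > 0  ⇒  (a,b)_∞ = +1.
v=5: a=5^4·(≡3), b=5^0·(≡3) mod 5; (3|5)=-1, (3|5)=-1; (−1)^{4·0·2}·(-1)^0·(-1)^4 = +1.
(26013, 23 / ℚ) ramifies at {3, 23}: a division algebra.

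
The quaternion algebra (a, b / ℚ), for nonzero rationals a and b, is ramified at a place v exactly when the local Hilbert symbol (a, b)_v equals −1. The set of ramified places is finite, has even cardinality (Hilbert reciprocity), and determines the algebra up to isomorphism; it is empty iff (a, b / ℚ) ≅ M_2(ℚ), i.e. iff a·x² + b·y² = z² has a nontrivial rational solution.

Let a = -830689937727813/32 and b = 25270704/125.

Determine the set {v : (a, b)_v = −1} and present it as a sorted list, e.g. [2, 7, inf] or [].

(a, b) ≡ (-74, 97495) mod (ℚ^×)²; places V = {2, 3, 5, 17, 31, 37, ∞}.
(a,b)_3: α=10, u≡1; β=4, v≡1 (mod 3); (1|3)=+1, (1|3)=+1; sign (−1)^0·+1^4·+1^10 = +1.
(a,b)_31: α=2, u≡2; β=1, v≡8 (mod 31); (2|31)=+1, (8|31)=+1; sign (−1)^0·+1^1·+1^2 = +1.
(a,b)_17: α=2, u≡3; β=1, v≡11 (mod 17); (3|17)=-1, (11|17)=-1; sign (−1)^0·-1^1·-1^2 = -1.
(a,b)_5: α=0, u≡1; β=-3, v≡4 (mod 5); (1|5)=+1, (4|5)=+1; sign (−1)^0·+1^-3·+1^0 = +1.
(a,b)_2: α=-5, β=4; u≡3, v≡7 (mod 8); ε(u)ε(v)=1·1, αω(v)=-5·0, βω(u)=4·1; sum ≡ 1  ⇒  -1.
(a,b)_∞: sgn(-74)=−, sgn(97495)=+, so +1.
(a,b)_37: α=3, u≡18; β=1, v≡35 (mod 37); (18|37)=-1, (35|37)=-1; sign (−1)^0·-1^1·-1^3 = +1.
|Ram(-74, 97495)| = 2, even; anisotropic at {2, 17}.

[2, 17]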